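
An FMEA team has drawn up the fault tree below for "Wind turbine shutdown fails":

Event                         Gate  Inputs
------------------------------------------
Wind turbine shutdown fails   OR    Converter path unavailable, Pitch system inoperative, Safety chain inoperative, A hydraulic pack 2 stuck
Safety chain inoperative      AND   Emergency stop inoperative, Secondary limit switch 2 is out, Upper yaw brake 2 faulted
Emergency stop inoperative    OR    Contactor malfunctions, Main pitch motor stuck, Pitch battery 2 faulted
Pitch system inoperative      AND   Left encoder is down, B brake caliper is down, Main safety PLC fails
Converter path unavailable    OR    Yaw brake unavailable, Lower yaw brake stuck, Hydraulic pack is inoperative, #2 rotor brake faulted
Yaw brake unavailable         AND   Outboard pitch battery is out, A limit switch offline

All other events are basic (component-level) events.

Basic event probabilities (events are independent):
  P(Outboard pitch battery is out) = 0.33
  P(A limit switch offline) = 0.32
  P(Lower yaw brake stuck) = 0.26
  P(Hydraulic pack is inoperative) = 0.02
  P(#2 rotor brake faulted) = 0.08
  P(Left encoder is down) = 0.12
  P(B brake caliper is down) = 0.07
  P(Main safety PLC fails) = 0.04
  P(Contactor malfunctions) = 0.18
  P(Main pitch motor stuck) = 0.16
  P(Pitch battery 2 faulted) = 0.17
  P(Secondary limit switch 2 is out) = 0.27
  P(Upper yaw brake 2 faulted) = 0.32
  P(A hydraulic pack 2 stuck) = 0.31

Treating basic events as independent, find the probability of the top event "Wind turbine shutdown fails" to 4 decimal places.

0.6036

P(Yaw brake unavailable) [AND] = 0.33 × 0.32 = 0.105600
P(Converter path unavailable) [OR] = 1 − (1−0.105600) × (1−0.26) × (1−0.02) × (1−0.08) = 0.403271
P(Pitch system inoperative) [AND] = 0.12 × 0.07 × 0.04 = 0.000336
P(Emergency stop inoperative) [OR] = 1 − (1−0.18) × (1−0.16) × (1−0.17) = 0.428296
P(Safety chain inoperative) [AND] = 0.428296 × 0.27 × 0.32 = 0.037005
P(Wind turbine shutdown fails) [OR] = 1 − (1−0.403271) × (1−0.000336) × (1−0.037005) × (1−0.31) = 0.603627
Rounded to 4 decimal places: P(Wind turbine shutdown fails) ≈ 0.6036.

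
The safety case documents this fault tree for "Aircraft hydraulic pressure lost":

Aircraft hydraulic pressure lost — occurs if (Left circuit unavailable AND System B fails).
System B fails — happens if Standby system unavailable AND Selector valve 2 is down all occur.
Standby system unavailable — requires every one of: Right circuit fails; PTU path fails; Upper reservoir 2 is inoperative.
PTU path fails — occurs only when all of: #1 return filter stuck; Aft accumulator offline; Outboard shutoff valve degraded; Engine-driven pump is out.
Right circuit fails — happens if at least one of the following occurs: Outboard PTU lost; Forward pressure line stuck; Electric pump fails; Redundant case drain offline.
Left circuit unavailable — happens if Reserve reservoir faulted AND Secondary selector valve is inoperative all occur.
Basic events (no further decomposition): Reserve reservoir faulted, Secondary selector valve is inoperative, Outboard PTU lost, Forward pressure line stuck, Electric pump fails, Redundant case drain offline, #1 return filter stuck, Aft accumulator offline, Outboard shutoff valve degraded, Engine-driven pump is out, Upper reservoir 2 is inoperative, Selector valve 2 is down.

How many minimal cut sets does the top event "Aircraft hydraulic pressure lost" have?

Left circuit unavailable [AND]: one cut set from each child combined → 1 × 1 = 1 cut set(s).
Right circuit fails [OR]: union of children's cut sets → 4 cut set(s).
PTU path fails [AND]: one cut set from each child combined → 1 × 1 × 1 × 1 = 1 cut set(s).
Standby system unavailable [AND]: one cut set from each child combined → 4 × 1 × 1 = 4 cut set(s).
System B fails [AND]: one cut set from each child combined → 4 × 1 = 4 cut set(s).
Aircraft hydraulic pressure lost [AND]: one cut set from each child combined → 1 × 4 = 4 cut set(s).
Minimal cut sets: {#1 return filter stuck, Aft accumulator offline, Engine-driven pump is out, Outboard PTU lost, Outboard shutoff valve degraded, Reserve reservoir faulted, Secondary selector valve is inoperative, Selector valve 2 is down, Upper reservoir 2 is inoperative}; {#1 return filter stuck, Aft accumulator offline, Engine-driven pump is out, Forward pressure line stuck, Outboard shutoff valve degraded, Reserve reservoir faulted, Secondary selector valve is inoperative, Selector valve 2 is down, Upper reservoir 2 is inoperative}; {#1 return filter stuck, Aft accumulator offline, Electric pump fails, Engine-driven pump is out, Outboard shutoff valve degraded, Reserve reservoir faulted, Secondary selector valve is inoperative, Selector valve 2 is down, Upper reservoir 2 is inoperative}; {#1 return filter stuck, Aft accumulator offline, Engine-driven pump is out, Outboard shutoff valve degraded, Redundant case drain offline, Reserve reservoir faulted, Secondary selector valve is inoperative, Selector valve 2 is down, Upper reservoir 2 is inoperative}.

4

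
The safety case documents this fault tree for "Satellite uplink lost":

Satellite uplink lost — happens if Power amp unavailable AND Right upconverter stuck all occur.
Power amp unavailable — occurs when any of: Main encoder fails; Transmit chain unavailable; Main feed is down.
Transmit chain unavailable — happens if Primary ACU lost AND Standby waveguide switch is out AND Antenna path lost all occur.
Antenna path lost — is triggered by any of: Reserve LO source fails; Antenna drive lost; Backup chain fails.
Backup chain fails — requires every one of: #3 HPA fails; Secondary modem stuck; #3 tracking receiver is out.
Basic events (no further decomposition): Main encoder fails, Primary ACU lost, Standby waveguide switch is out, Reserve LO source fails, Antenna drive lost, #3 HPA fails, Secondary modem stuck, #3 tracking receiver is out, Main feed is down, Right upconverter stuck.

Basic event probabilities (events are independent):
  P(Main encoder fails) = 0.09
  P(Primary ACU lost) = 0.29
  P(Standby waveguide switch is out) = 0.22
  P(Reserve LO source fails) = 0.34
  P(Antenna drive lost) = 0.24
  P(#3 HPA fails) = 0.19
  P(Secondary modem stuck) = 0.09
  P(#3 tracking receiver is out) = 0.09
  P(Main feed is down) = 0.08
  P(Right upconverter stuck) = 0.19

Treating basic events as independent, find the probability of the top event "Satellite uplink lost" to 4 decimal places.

0.0360

P(Backup chain fails) [AND] = 0.19 × 0.09 × 0.09 = 0.001539
P(Antenna path lost) [OR] = 1 − (1−0.34) × (1−0.24) × (1−0.001539) = 0.499172
P(Transmit chain unavailable) [AND] = 0.29 × 0.22 × 0.499172 = 0.031847
P(Power amp unavailable) [OR] = 1 − (1−0.09) × (1−0.031847) × (1−0.08) = 0.189462
P(Satellite uplink lost) [AND] = 0.189462 × 0.19 = 0.035998
Rounded to 4 decimal places: P(Satellite uplink lost) ≈ 0.0360.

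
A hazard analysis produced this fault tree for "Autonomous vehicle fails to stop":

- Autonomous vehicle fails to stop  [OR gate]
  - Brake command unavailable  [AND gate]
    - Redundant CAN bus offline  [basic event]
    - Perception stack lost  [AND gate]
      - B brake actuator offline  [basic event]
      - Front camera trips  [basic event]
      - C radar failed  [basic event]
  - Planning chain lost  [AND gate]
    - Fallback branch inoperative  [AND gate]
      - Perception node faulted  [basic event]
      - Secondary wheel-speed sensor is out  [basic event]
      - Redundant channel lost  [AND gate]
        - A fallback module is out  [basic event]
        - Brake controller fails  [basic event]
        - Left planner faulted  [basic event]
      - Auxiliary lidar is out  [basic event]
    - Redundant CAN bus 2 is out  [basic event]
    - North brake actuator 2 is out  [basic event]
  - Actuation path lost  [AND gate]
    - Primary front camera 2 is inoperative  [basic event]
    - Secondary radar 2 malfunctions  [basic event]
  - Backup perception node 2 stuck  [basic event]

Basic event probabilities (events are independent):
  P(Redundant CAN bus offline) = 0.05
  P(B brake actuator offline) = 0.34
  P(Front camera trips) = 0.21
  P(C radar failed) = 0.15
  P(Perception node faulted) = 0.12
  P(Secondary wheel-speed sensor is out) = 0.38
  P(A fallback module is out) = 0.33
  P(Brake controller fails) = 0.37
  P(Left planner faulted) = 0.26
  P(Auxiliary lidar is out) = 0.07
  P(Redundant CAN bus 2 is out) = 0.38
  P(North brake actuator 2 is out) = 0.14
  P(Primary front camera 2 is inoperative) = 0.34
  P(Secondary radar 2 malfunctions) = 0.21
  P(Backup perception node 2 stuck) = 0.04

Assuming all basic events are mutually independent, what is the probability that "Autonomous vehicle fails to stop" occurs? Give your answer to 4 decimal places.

0.1090

P(Perception stack lost) [AND] = 0.34 × 0.21 × 0.15 = 0.010710
P(Brake command unavailable) [AND] = 0.05 × 0.010710 = 0.000536
P(Redundant channel lost) [AND] = 0.33 × 0.37 × 0.26 = 0.031746
P(Fallback branch inoperative) [AND] = 0.12 × 0.38 × 0.031746 × 0.07 = 0.000101
P(Planning chain lost) [AND] = 0.000101 × 0.38 × 0.14 = 0.000005
P(Actuation path lost) [AND] = 0.34 × 0.21 = 0.071400
P(Autonomous vehicle fails to stop) [OR] = 1 − (1−0.000536) × (1−0.000005) × (1−0.071400) × (1−0.04) = 0.109026
Rounded to 4 decimal places: P(Autonomous vehicle fails to stop) ≈ 0.1090.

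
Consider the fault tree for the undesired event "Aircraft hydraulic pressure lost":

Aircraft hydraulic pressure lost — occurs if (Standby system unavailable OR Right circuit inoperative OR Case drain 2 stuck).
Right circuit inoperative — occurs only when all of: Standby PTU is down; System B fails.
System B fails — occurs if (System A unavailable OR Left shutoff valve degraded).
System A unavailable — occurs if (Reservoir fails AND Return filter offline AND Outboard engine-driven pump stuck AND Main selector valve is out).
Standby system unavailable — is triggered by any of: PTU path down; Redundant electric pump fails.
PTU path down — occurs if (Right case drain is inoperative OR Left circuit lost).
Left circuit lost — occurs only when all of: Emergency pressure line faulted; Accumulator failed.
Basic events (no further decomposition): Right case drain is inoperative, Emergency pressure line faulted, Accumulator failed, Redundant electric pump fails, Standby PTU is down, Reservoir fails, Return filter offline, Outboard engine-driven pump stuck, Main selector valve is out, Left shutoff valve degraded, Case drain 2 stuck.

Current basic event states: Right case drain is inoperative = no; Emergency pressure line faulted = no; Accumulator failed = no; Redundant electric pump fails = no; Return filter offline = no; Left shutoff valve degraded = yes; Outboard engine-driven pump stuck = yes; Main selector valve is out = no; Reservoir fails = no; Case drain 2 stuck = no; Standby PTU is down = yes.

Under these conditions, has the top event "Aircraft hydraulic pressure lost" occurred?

Left circuit lost [AND]: Emergency pressure line faulted=not, Accumulator failed=not → not all inputs occur → does not occur.
PTU path down [OR]: Right case drain is inoperative=not, Left circuit lost=not → no input occurs → does not occur.
Standby system unavailable [OR]: PTU path down=not, Redundant electric pump fails=not → no input occurs → does not occur.
System A unavailable [AND]: Reservoir fails=not, Return filter offline=not, Outboard engine-driven pump stuck=occurs, Main selector valve is out=not → not all inputs occur → does not occur.
System B fails [OR]: System A unavailable=not, Left shutoff valve degraded=occurs → at least one input occurs → occurs.
Right circuit inoperative [AND]: Standby PTU is down=occurs, System B fails=occurs → all inputs occur → occurs.
Aircraft hydraulic pressure lost [OR]: Standby system unavailable=not, Right circuit inoperative=occurs, Case drain 2 stuck=not → at least one input occurs → occurs.

Yes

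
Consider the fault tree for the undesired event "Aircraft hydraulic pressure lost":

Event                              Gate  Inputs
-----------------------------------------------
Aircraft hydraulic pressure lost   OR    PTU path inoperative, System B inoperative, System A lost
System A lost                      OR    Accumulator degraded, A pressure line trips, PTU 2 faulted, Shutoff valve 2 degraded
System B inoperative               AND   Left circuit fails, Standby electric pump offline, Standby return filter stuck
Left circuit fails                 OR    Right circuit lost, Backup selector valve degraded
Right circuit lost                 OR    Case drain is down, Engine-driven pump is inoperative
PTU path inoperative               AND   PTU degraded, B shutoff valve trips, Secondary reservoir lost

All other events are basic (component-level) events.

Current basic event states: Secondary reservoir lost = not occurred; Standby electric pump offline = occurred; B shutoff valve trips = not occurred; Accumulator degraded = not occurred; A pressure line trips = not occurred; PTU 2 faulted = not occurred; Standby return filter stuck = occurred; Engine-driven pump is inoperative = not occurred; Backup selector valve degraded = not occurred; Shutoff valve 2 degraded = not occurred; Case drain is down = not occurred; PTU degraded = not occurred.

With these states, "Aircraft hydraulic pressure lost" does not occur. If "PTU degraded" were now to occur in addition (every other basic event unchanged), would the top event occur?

Counterfactual: set "PTU degraded" to occurred.
PTU path inoperative [AND]: PTU degraded=occurs, B shutoff valve trips=not, Secondary reservoir lost=not → not all inputs occur → does not occur.
Right circuit lost [OR]: Case drain is down=not, Engine-driven pump is inoperative=not → no input occurs → does not occur.
Left circuit fails [OR]: Right circuit lost=not, Backup selector valve degraded=not → no input occurs → does not occur.
System B inoperative [AND]: Left circuit fails=not, Standby electric pump offline=occurs, Standby return filter stuck=occurs → not all inputs occur → does not occur.
System A lost [OR]: Accumulator degraded=not, A pressure line trips=not, PTU 2 faulted=not, Shutoff valve 2 degraded=not → no input occurs → does not occur.
Aircraft hydraulic pressure lost [OR]: PTU path inoperative=not, System B inoperative=not, System A lost=not → no input occurs → does not occur.

No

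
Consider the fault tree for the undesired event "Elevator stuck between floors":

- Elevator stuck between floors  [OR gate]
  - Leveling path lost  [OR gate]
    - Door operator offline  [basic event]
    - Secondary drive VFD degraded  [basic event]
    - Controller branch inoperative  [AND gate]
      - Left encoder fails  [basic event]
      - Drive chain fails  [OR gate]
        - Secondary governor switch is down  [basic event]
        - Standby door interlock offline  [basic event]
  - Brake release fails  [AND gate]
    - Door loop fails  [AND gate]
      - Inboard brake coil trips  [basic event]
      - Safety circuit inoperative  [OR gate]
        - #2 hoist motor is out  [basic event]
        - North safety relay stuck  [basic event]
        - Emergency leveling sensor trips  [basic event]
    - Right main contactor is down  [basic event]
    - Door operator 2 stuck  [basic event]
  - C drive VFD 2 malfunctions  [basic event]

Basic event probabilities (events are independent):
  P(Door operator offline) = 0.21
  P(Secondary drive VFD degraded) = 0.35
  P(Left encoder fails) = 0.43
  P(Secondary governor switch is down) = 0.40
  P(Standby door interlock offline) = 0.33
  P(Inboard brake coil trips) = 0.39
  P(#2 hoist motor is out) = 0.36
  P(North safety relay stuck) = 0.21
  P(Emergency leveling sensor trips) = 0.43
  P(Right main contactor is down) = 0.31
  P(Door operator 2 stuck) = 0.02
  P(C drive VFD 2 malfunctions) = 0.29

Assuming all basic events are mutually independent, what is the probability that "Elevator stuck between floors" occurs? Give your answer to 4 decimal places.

P(Drive chain fails) [OR] = 1 − (1−0.40) × (1−0.33) = 0.598000
P(Controller branch inoperative) [AND] = 0.43 × 0.598000 = 0.257140
P(Leveling path lost) [OR] = 1 − (1−0.21) × (1−0.35) × (1−0.257140) = 0.618541
P(Safety circuit inoperative) [OR] = 1 − (1−0.36) × (1−0.21) × (1−0.43) = 0.711808
P(Door loop fails) [AND] = 0.39 × 0.711808 = 0.277605
P(Brake release fails) [AND] = 0.277605 × 0.31 × 0.02 = 0.001721
P(Elevator stuck between floors) [OR] = 1 − (1−0.618541) × (1−0.001721) × (1−0.29) = 0.729630
Rounded to 4 decimal places: P(Elevator stuck between floors) ≈ 0.7296.

0.7296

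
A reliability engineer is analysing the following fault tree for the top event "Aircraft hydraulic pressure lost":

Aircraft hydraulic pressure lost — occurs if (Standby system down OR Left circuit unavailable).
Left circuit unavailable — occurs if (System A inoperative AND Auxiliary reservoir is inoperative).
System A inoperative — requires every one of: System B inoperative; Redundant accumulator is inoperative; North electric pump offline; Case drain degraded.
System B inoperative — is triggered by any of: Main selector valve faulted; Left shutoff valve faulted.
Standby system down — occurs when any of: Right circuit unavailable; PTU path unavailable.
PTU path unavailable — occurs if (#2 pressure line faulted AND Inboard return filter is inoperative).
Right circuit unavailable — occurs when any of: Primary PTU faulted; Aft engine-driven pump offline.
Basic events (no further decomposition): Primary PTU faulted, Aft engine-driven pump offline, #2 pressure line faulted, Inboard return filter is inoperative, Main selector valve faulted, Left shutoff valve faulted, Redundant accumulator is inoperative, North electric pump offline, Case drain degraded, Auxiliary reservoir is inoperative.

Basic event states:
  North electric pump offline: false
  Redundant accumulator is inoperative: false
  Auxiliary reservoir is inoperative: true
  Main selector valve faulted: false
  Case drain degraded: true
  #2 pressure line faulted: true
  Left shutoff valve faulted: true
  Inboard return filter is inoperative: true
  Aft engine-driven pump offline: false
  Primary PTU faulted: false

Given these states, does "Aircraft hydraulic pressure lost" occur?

Yes

Right circuit unavailable [OR]: Primary PTU faulted=not, Aft engine-driven pump offline=not → no input occurs → does not occur.
PTU path unavailable [AND]: #2 pressure line faulted=occurs, Inboard return filter is inoperative=occurs → all inputs occur → occurs.
Standby system down [OR]: Right circuit unavailable=not, PTU path unavailable=occurs → at least one input occurs → occurs.
System B inoperative [OR]: Main selector valve faulted=not, Left shutoff valve faulted=occurs → at least one input occurs → occurs.
System A inoperative [AND]: System B inoperative=occurs, Redundant accumulator is inoperative=not, North electric pump offline=not, Case drain degraded=occurs → not all inputs occur → does not occur.
Left circuit unavailable [AND]: System A inoperative=not, Auxiliary reservoir is inoperative=occurs → not all inputs occur → does not occur.
Aircraft hydraulic pressure lost [OR]: Standby system down=occurs, Left circuit unavailable=not → at least one input occurs → occurs.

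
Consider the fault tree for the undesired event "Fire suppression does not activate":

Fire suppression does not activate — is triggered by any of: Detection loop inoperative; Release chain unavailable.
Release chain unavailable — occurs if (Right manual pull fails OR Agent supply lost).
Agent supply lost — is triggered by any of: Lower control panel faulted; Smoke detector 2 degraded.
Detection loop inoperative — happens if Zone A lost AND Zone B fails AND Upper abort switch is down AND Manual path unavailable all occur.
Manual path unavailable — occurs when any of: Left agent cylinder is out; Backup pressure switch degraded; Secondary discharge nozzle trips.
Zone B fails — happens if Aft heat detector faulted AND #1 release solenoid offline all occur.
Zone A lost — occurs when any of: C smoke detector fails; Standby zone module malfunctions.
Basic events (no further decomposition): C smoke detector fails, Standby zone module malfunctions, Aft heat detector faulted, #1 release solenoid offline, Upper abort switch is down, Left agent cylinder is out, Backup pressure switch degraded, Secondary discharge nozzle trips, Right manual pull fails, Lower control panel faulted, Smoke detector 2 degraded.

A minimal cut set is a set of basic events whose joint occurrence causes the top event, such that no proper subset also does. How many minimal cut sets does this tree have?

Zone A lost [OR]: union of children's cut sets → 2 cut set(s).
Zone B fails [AND]: one cut set from each child combined → 1 × 1 = 1 cut set(s).
Manual path unavailable [OR]: union of children's cut sets → 3 cut set(s).
Detection loop inoperative [AND]: one cut set from each child combined → 2 × 1 × 1 × 3 = 6 cut set(s).
Agent supply lost [OR]: union of children's cut sets → 2 cut set(s).
Release chain unavailable [OR]: union of children's cut sets → 3 cut set(s).
Fire suppression does not activate [OR]: union of children's cut sets → 9 cut set(s).
Minimal cut sets: {#1 release solenoid offline, Aft heat detector faulted, C smoke detector fails, Left agent cylinder is out, Upper abort switch is down}; {#1 release solenoid offline, Aft heat detector faulted, Backup pressure switch degraded, C smoke detector fails, Upper abort switch is down}; {#1 release solenoid offline, Aft heat detector faulted, C smoke detector fails, Secondary discharge nozzle trips, Upper abort switch is down}; {#1 release solenoid offline, Aft heat detector faulted, Left agent cylinder is out, Standby zone module malfunctions, Upper abort switch is down}; {#1 release solenoid offline, Aft heat detector faulted, Backup pressure switch degraded, Standby zone module malfunctions, Upper abort switch is down}; {#1 release solenoid offline, Aft heat detector faulted, Secondary discharge nozzle trips, Standby zone module malfunctions, Upper abort switch is down}; {Right manual pull fails}; {Lower control panel faulted}; {Smoke detector 2 degraded}.

9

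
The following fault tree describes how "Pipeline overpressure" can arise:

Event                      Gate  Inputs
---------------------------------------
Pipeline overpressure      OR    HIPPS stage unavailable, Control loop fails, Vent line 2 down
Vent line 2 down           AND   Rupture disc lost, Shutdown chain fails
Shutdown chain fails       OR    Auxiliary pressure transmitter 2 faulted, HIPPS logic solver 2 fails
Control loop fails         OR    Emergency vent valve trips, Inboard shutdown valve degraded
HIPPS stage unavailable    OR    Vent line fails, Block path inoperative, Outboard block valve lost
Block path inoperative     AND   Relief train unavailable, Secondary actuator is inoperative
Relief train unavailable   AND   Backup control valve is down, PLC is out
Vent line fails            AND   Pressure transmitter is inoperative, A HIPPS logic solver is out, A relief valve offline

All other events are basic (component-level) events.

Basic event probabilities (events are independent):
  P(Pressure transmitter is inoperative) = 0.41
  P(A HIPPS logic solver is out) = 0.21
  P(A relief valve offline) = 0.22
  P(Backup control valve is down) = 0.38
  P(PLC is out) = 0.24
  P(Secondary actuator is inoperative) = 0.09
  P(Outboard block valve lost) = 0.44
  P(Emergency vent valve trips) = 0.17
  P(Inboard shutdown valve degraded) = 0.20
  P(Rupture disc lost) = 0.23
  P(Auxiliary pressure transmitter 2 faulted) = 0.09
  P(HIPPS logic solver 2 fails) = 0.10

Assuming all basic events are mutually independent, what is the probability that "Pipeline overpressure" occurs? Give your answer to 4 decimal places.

0.6533

P(Vent line fails) [AND] = 0.41 × 0.21 × 0.22 = 0.018942
P(Relief train unavailable) [AND] = 0.38 × 0.24 = 0.091200
P(Block path inoperative) [AND] = 0.091200 × 0.09 = 0.008208
P(HIPPS stage unavailable) [OR] = 1 − (1−0.018942) × (1−0.008208) × (1−0.44) = 0.455117
P(Control loop fails) [OR] = 1 − (1−0.17) × (1−0.20) = 0.336000
P(Shutdown chain fails) [OR] = 1 − (1−0.09) × (1−0.10) = 0.181000
P(Vent line 2 down) [AND] = 0.23 × 0.181000 = 0.041630
P(Pipeline overpressure) [OR] = 1 − (1−0.455117) × (1−0.336000) × (1−0.041630) = 0.653260
Rounded to 4 decimal places: P(Pipeline overpressure) ≈ 0.6533.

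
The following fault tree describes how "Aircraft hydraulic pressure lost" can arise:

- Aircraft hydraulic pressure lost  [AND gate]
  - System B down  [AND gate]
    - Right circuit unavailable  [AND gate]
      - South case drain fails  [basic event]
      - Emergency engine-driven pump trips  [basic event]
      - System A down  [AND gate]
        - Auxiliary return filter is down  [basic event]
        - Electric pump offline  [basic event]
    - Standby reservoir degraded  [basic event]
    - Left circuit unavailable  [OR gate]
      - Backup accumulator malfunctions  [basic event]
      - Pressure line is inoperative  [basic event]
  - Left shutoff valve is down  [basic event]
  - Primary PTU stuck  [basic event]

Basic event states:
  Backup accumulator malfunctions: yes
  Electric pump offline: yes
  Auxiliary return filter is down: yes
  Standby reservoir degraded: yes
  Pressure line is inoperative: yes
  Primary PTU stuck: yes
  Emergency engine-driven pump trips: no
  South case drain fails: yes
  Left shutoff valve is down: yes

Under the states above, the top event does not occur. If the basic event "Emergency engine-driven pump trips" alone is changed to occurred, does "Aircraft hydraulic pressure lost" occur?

Counterfactual: set "Emergency engine-driven pump trips" to occurred.
System A down [AND]: Auxiliary return filter is down=occurs, Electric pump offline=occurs → all inputs occur → occurs.
Right circuit unavailable [AND]: South case drain fails=occurs, Emergency engine-driven pump trips=occurs, System A down=occurs → all inputs occur → occurs.
Left circuit unavailable [OR]: Backup accumulator malfunctions=occurs, Pressure line is inoperative=occurs → at least one input occurs → occurs.
System B down [AND]: Right circuit unavailable=occurs, Standby reservoir degraded=occurs, Left circuit unavailable=occurs → all inputs occur → occurs.
Aircraft hydraulic pressure lost [AND]: System B down=occurs, Left shutoff valve is down=occurs, Primary PTU stuck=occurs → all inputs occur → occurs.

Yes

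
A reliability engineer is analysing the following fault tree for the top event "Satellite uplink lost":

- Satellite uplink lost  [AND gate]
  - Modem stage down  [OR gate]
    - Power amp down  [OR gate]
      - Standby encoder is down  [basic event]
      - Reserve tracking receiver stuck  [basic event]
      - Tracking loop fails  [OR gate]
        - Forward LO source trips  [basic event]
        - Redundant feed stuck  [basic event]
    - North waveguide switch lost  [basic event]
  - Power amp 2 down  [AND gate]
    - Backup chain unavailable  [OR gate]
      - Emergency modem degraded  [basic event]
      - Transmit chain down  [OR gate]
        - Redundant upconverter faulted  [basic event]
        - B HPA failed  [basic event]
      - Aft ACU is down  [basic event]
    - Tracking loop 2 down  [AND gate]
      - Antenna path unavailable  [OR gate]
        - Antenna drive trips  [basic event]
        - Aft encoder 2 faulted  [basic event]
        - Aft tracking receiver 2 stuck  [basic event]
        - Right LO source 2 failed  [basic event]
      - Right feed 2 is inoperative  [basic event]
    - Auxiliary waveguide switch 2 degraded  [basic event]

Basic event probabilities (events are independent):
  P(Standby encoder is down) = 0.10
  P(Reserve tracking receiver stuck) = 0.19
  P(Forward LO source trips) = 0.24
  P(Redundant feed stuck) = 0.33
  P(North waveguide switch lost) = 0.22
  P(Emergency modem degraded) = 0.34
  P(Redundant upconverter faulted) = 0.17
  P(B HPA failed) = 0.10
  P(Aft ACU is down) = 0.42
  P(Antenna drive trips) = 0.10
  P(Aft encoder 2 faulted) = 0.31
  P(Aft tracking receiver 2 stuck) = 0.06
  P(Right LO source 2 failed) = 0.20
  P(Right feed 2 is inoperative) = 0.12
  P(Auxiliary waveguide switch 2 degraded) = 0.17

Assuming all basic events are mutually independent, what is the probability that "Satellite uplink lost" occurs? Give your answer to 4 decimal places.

0.0055

P(Tracking loop fails) [OR] = 1 − (1−0.24) × (1−0.33) = 0.490800
P(Power amp down) [OR] = 1 − (1−0.10) × (1−0.19) × (1−0.490800) = 0.628793
P(Modem stage down) [OR] = 1 − (1−0.628793) × (1−0.22) = 0.710459
P(Transmit chain down) [OR] = 1 − (1−0.17) × (1−0.10) = 0.253000
P(Backup chain unavailable) [OR] = 1 − (1−0.34) × (1−0.253000) × (1−0.42) = 0.714048
P(Antenna path unavailable) [OR] = 1 − (1−0.10) × (1−0.31) × (1−0.06) × (1−0.20) = 0.533008
P(Tracking loop 2 down) [AND] = 0.533008 × 0.12 = 0.063961
P(Power amp 2 down) [AND] = 0.714048 × 0.063961 × 0.17 = 0.007764
P(Satellite uplink lost) [AND] = 0.710459 × 0.007764 = 0.005516
Rounded to 4 decimal places: P(Satellite uplink lost) ≈ 0.0055.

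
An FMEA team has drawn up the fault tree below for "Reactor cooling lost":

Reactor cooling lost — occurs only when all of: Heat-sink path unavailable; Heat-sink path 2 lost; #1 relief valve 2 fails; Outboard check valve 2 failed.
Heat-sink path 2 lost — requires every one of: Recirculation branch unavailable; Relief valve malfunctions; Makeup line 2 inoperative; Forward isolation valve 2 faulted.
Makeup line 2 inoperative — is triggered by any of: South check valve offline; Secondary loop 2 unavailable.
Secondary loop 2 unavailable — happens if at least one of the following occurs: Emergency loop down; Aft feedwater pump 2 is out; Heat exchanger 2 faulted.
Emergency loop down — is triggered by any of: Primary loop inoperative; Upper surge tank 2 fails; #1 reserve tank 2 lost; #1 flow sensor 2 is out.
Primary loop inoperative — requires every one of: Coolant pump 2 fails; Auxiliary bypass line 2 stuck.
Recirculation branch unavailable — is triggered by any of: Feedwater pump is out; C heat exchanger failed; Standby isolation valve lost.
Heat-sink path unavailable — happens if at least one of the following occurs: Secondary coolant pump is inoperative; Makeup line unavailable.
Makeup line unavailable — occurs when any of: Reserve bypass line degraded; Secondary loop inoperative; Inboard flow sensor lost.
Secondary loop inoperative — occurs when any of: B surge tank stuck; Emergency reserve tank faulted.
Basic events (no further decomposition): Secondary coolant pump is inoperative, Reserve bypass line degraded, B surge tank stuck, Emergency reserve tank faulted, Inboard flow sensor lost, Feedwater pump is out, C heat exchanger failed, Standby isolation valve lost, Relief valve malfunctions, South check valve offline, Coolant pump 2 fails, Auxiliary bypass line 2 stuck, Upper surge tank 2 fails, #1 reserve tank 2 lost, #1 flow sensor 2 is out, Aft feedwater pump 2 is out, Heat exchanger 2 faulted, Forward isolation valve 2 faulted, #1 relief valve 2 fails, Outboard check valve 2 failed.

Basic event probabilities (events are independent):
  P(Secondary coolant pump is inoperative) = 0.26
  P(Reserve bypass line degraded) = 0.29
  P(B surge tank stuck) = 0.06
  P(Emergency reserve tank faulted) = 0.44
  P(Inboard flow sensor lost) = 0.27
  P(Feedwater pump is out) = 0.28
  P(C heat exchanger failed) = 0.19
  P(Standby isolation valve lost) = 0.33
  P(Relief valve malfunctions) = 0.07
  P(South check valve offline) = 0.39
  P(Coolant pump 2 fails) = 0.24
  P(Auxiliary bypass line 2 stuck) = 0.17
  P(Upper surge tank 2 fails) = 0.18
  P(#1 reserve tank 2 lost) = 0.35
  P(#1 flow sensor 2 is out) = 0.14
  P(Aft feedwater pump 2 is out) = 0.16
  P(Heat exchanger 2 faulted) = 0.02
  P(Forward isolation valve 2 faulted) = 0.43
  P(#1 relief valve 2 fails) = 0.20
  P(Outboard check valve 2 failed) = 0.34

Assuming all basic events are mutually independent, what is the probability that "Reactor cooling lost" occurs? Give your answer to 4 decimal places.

P(Secondary loop inoperative) [OR] = 1 − (1−0.06) × (1−0.44) = 0.473600
P(Makeup line unavailable) [OR] = 1 − (1−0.29) × (1−0.473600) × (1−0.27) = 0.727167
P(Heat-sink path unavailable) [OR] = 1 − (1−0.26) × (1−0.727167) = 0.798104
P(Recirculation branch unavailable) [OR] = 1 − (1−0.28) × (1−0.19) × (1−0.33) = 0.609256
P(Primary loop inoperative) [AND] = 0.24 × 0.17 = 0.040800
P(Emergency loop down) [OR] = 1 − (1−0.040800) × (1−0.18) × (1−0.35) × (1−0.14) = 0.560322
P(Secondary loop 2 unavailable) [OR] = 1 − (1−0.560322) × (1−0.16) × (1−0.02) = 0.638057
P(Makeup line 2 inoperative) [OR] = 1 − (1−0.39) × (1−0.638057) = 0.779215
P(Heat-sink path 2 lost) [AND] = 0.609256 × 0.07 × 0.779215 × 0.43 = 0.014290
P(Reactor cooling lost) [AND] = 0.798104 × 0.014290 × 0.20 × 0.34 = 0.000776
Rounded to 4 decimal places: P(Reactor cooling lost) ≈ 0.0008.

0.0008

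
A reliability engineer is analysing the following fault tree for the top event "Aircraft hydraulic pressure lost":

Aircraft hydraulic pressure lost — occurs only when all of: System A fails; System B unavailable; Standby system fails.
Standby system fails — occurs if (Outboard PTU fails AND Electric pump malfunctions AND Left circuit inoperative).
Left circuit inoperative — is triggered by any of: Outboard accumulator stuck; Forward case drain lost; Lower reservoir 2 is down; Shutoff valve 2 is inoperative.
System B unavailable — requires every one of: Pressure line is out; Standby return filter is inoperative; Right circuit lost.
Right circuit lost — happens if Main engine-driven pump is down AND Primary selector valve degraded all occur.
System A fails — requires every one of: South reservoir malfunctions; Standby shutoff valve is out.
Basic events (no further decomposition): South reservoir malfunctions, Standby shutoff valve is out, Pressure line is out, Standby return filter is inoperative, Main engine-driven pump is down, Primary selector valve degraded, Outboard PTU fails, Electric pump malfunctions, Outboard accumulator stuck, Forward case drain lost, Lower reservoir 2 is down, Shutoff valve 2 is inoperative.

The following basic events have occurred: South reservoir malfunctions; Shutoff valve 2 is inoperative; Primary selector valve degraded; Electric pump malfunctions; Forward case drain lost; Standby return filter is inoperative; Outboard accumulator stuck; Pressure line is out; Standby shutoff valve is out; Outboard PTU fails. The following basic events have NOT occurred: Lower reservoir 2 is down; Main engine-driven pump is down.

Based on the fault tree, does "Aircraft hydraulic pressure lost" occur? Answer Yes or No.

System A fails [AND]: South reservoir malfunctions=occurs, Standby shutoff valve is out=occurs → all inputs occur → occurs.
Right circuit lost [AND]: Main engine-driven pump is down=not, Primary selector valve degraded=occurs → not all inputs occur → does not occur.
System B unavailable [AND]: Pressure line is out=occurs, Standby return filter is inoperative=occurs, Right circuit lost=not → not all inputs occur → does not occur.
Left circuit inoperative [OR]: Outboard accumulator stuck=occurs, Forward case drain lost=occurs, Lower reservoir 2 is down=not, Shutoff valve 2 is inoperative=occurs → at least one input occurs → occurs.
Standby system fails [AND]: Outboard PTU fails=occurs, Electric pump malfunctions=occurs, Left circuit inoperative=occurs → all inputs occur → occurs.
Aircraft hydraulic pressure lost [AND]: System A fails=occurs, System B unavailable=not, Standby system fails=occurs → not all inputs occur → does not occur.

No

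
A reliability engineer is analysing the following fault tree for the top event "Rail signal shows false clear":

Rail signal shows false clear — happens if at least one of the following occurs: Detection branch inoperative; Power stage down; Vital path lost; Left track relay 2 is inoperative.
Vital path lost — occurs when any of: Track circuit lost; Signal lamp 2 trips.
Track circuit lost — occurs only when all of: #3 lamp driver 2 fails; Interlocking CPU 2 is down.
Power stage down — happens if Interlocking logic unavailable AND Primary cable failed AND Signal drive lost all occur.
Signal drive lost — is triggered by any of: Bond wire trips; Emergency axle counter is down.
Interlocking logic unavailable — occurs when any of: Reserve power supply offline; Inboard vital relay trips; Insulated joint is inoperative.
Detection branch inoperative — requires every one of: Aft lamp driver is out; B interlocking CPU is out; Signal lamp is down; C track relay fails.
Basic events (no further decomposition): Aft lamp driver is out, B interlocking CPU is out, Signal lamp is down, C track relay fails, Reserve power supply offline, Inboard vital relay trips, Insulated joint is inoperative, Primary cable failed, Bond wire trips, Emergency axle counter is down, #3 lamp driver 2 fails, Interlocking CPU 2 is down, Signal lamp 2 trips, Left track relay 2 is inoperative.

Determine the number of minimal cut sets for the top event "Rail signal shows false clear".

10

Detection branch inoperative [AND]: one cut set from each child combined → 1 × 1 × 1 × 1 = 1 cut set(s).
Interlocking logic unavailable [OR]: union of children's cut sets → 3 cut set(s).
Signal drive lost [OR]: union of children's cut sets → 2 cut set(s).
Power stage down [AND]: one cut set from each child combined → 3 × 1 × 2 = 6 cut set(s).
Track circuit lost [AND]: one cut set from each child combined → 1 × 1 = 1 cut set(s).
Vital path lost [OR]: union of children's cut sets → 2 cut set(s).
Rail signal shows false clear [OR]: union of children's cut sets → 10 cut set(s).
Minimal cut sets: {Aft lamp driver is out, B interlocking CPU is out, C track relay fails, Signal lamp is down}; {Bond wire trips, Primary cable failed, Reserve power supply offline}; {Emergency axle counter is down, Primary cable failed, Reserve power supply offline}; {Bond wire trips, Inboard vital relay trips, Primary cable failed}; {Emergency axle counter is down, Inboard vital relay trips, Primary cable failed}; {Bond wire trips, Insulated joint is inoperative, Primary cable failed}; {Emergency axle counter is down, Insulated joint is inoperative, Primary cable failed}; {#3 lamp driver 2 fails, Interlocking CPU 2 is down}; {Signal lamp 2 trips}; {Left track relay 2 is inoperative}.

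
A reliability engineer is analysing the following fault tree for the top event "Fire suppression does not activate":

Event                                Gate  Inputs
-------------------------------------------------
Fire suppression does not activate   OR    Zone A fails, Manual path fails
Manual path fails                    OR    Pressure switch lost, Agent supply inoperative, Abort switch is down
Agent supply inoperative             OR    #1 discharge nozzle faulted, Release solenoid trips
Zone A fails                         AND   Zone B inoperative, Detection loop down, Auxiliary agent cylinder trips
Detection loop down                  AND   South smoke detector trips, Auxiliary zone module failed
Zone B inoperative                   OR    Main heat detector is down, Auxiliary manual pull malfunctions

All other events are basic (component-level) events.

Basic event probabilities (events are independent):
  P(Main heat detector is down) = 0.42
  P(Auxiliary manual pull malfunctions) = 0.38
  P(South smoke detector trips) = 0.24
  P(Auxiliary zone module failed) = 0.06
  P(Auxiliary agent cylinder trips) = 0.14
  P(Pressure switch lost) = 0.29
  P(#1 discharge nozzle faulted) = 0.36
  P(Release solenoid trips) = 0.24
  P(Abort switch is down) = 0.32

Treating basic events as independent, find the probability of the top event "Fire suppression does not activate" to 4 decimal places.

0.7655

P(Zone B inoperative) [OR] = 1 − (1−0.42) × (1−0.38) = 0.640400
P(Detection loop down) [AND] = 0.24 × 0.06 = 0.014400
P(Zone A fails) [AND] = 0.640400 × 0.014400 × 0.14 = 0.001291
P(Agent supply inoperative) [OR] = 1 − (1−0.36) × (1−0.24) = 0.513600
P(Manual path fails) [OR] = 1 − (1−0.29) × (1−0.513600) × (1−0.32) = 0.765166
P(Fire suppression does not activate) [OR] = 1 − (1−0.001291) × (1−0.765166) = 0.765469
Rounded to 4 decimal places: P(Fire suppression does not activate) ≈ 0.7655.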